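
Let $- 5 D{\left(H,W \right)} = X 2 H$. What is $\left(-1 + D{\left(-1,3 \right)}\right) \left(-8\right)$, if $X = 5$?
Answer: $-8$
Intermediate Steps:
$D{\left(H,W \right)} = - 2 H$ ($D{\left(H,W \right)} = - \frac{5 \cdot 2 H}{5} = - \frac{10 H}{5} = - 2 H$)
$\left(-1 + D{\left(-1,3 \right)}\right) \left(-8\right) = \left(-1 - -2\right) \left(-8\right) = \left(-1 + 2\right) \left(-8\right) = 1 \left(-8\right) = -8$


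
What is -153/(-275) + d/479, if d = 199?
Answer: 128012/131725 ≈ 0.97181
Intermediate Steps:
-153/(-275) + d/479 = -153/(-275) + 199/479 = -153*(-1/275) + 199*(1/479) = 153/275 + 199/479 = 128012/131725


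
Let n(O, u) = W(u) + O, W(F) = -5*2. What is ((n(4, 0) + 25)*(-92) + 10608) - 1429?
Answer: 7431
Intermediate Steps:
W(F) = -10
n(O, u) = -10 + O
((n(4, 0) + 25)*(-92) + 10608) - 1429 = (((-10 + 4) + 25)*(-92) + 10608) - 1429 = ((-6 + 25)*(-92) + 10608) - 1429 = (19*(-92) + 10608) - 1429 = (-1748 + 10608) - 1429 = 8860 - 1429 = 7431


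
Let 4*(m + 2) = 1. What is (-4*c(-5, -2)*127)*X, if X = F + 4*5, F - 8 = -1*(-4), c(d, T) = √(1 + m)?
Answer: -8128*I*√3 ≈ -14078.0*I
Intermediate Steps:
m = -7/4 (m = -2 + (¼)*1 = -2 + ¼ = -7/4 ≈ -1.7500)
c(d, T) = I*√3/2 (c(d, T) = √(1 - 7/4) = √(-¾) = I*√3/2)
F = 12 (F = 8 - 1*(-4) = 8 + 4 = 12)
X = 32 (X = 12 + 4*5 = 12 + 20 = 32)
(-4*c(-5, -2)*127)*X = (-2*I*√3*127)*32 = -254*I*√3*32 = -8128*I*√3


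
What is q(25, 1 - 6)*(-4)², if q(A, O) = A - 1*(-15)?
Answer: 640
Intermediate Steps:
q(A, O) = 15 + A (q(A, O) = A + 15 = 15 + A)
q(25, 1 - 6)*(-4)² = (15 + 25)*(-4)² = 40*16 = 640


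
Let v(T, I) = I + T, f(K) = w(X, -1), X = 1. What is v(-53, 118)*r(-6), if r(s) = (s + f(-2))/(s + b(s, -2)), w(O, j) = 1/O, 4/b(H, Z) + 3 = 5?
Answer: 325/4 ≈ 81.250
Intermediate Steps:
b(H, Z) = 2 (b(H, Z) = 4/(-3 + 5) = 4/2 = 4*(½) = 2)
f(K) = 1 (f(K) = 1/1 = 1)
r(s) = (1 + s)/(2 + s) (r(s) = (s + 1)/(s + 2) = (1 + s)/(2 + s))
v(-53, 118)*r(-6) = (118 - 53)*((1 - 6)/(2 - 6)) = 65*(-5/(-4)) = 65*(-¼*(-5)) = 65*(5/4) = 325/4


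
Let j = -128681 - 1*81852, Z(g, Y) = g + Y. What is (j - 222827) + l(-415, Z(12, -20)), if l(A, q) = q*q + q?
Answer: -433304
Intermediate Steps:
Z(g, Y) = Y + g
j = -210533 (j = -128681 - 81852 = -210533)
l(A, q) = q + q² (l(A, q) = q² + q = q + q²)
(j - 222827) + l(-415, Z(12, -20)) = (-210533 - 222827) + (-20 + 12)*(1 + (-20 + 12)) = -433360 - 8*(1 - 8) = -433360 - 8*(-7) = -433360 + 56 = -433304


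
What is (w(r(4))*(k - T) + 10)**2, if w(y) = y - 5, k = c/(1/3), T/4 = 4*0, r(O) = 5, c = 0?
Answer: 100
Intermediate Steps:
T = 0 (T = 4*(4*0) = 4*0 = 0)
k = 0 (k = 0/(1/3) = 0*3 = 0)
w(y) = -5 + y
(w(r(4))*(k - T) + 10)**2 = ((-5 + 5)*(0 - 1*0) + 10)**2 = (0*(0 + 0) + 10)**2 = (0*0 + 10)**2 = (0 + 10)**2 = 10**2 = 100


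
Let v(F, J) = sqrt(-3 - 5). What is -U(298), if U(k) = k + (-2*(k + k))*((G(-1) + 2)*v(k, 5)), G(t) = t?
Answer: -298 + 2384*I*sqrt(2) ≈ -298.0 + 3371.5*I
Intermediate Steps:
v(F, J) = 2*I*sqrt(2) (v(F, J) = sqrt(-8) = 2*I*sqrt(2))
U(k) = k - 8*I*k*sqrt(2) (U(k) = k + (-2*(k + k))*((-1 + 2)*(2*I*sqrt(2))) = k + (-4*k)*(1*(2*I*sqrt(2))) = k + (-4*k)*(2*I*sqrt(2)) = k - 8*I*k*sqrt(2))
-U(298) = -298*(1 - 8*I*sqrt(2)) = -(298 - 2384*I*sqrt(2)) = -298 + 2384*I*sqrt(2)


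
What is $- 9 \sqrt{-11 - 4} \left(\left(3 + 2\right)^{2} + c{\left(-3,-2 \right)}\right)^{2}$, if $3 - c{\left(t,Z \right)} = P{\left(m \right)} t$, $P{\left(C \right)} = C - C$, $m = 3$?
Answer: $- 7056 i \sqrt{15} \approx - 27328.0 i$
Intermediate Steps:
$P{\left(C \right)} = 0$
$c{\left(t,Z \right)} = 3$ ($c{\left(t,Z \right)} = 3 - 0 t = 3 - 0 = 3 + 0 = 3$)
$- 9 \sqrt{-11 - 4} \left(\left(3 + 2\right)^{2} + c{\left(-3,-2 \right)}\right)^{2} = - 9 \sqrt{-11 - 4} \left(\left(3 + 2\right)^{2} + 3\right)^{2} = - 9 \sqrt{-15} \left(5^{2} + 3\right)^{2} = - 9 i \sqrt{15} \left(25 + 3\right)^{2} = - 9 i \sqrt{15} \cdot 28^{2} = - 9 i \sqrt{15} \cdot 784 = - 7056 i \sqrt{15}$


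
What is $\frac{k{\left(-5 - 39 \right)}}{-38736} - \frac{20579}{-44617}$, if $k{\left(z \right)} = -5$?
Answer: $\frac{797371229}{1728284112} \approx 0.46137$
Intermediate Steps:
$\frac{k{\left(-5 - 39 \right)}}{-38736} - \frac{20579}{-44617} = - \frac{5}{-38736} - \frac{20579}{-44617} = \left(-5\right) \left(- \frac{1}{38736}\right) - - \frac{20579}{44617} = \frac{5}{38736} + \frac{20579}{44617} = \frac{797371229}{1728284112}$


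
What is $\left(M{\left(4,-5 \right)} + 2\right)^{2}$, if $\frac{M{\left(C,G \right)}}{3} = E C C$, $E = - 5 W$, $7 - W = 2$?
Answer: $1435204$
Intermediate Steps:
$W = 5$ ($W = 7 - 2 = 5$)
$E = -25$ ($E = \left(-5\right) 5 = -25$)
$M{\left(C,G \right)} = - 75 C^{2}$ ($M{\left(C,G \right)} = 3 - 25 C C = 3 \left(- 25 C^{2}\right) = - 75 C^{2}$)
$\left(M{\left(4,-5 \right)} + 2\right)^{2} = \left(- 75 \cdot 4^{2} + 2\right)^{2} = \left(\left(-75\right) 16 + 2\right)^{2} = \left(-1200 + 2\right)^{2} = \left(-1198\right)^{2} = 1435204$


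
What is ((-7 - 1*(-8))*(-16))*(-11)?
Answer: 176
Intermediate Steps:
((-7 - 1*(-8))*(-16))*(-11) = ((-7 + 8)*(-16))*(-11) = (1*(-16))*(-11) = -16*(-11) = 176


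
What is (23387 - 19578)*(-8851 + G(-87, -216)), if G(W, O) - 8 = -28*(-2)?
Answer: -33469683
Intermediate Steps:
G(W, O) = 64 (G(W, O) = 8 - 28*(-2) = 8 + 56 = 64)
(23387 - 19578)*(-8851 + G(-87, -216)) = (23387 - 19578)*(-8851 + 64) = 3809*(-8787) = -33469683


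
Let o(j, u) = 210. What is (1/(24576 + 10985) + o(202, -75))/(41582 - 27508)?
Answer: 7467811/500485514 ≈ 0.014921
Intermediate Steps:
(1/(24576 + 10985) + o(202, -75))/(41582 - 27508) = (1/(24576 + 10985) + 210)/(41582 - 27508) = (1/35561 + 210)/14074 = (1/35561 + 210)*(1/14074) = (7467811/35561)*(1/14074) = 7467811/500485514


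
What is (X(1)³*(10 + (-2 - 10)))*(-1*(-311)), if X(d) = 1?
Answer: -622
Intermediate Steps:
(X(1)³*(10 + (-2 - 10)))*(-1*(-311)) = (1³*(10 + (-2 - 10)))*(-1*(-311)) = (1*(10 - 12))*311 = (1*(-2))*311 = -2*311 = -622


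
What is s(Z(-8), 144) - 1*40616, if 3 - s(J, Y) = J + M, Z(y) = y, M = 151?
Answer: -40756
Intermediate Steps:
s(J, Y) = -148 - J (s(J, Y) = 3 - (J + 151) = 3 - (151 + J) = 3 + (-151 - J) = -148 - J)
s(Z(-8), 144) - 1*40616 = (-148 - 1*(-8)) - 1*40616 = (-148 + 8) - 40616 = -140 - 40616 = -40756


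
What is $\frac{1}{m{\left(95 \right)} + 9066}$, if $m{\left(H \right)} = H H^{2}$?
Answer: $\frac{1}{866441} \approx 1.1541 \cdot 10^{-6}$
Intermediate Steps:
$m{\left(H \right)} = H^{3}$
$\frac{1}{m{\left(95 \right)} + 9066} = \frac{1}{95^{3} + 9066} = \frac{1}{857375 + 9066} = \frac{1}{866441}$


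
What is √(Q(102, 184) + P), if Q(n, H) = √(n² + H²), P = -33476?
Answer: √(-33476 + 2*√11065) ≈ 182.39*I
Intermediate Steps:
Q(n, H) = √(H² + n²)
√(Q(102, 184) + P) = √(√(184² + 102²) - 33476) = √(√(33856 + 10404) - 33476) = √(√44260 - 33476) = √(2*√11065 - 33476) = √(-33476 + 2*√11065)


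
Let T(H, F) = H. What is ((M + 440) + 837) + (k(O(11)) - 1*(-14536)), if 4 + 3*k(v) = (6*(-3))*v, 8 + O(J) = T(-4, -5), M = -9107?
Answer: 20330/3 ≈ 6776.7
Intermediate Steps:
O(J) = -12 (O(J) = -8 - 4 = -12)
k(v) = -4/3 - 6*v (k(v) = -4/3 + ((6*(-3))*v)/3 = -4/3 + (-18*v)/3 = -4/3 - 6*v)
((M + 440) + 837) + (k(O(11)) - 1*(-14536)) = ((-9107 + 440) + 837) + ((-4/3 - 6*(-12)) - 1*(-14536)) = (-8667 + 837) + ((-4/3 + 72) + 14536) = -7830 + (212/3 + 14536) = -7830 + 43820/3 = 20330/3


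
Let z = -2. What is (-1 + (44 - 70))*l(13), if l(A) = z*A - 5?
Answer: 837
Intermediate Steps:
l(A) = -5 - 2*A (l(A) = -2*A - 5 = -5 - 2*A)
(-1 + (44 - 70))*l(13) = (-1 + (44 - 70))*(-5 - 2*13) = (-1 - 26)*(-5 - 26) = -27*(-31) = 837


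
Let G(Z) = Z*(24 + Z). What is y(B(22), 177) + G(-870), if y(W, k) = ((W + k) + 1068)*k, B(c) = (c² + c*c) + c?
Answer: 1131615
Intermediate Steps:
B(c) = c + 2*c² (B(c) = (c² + c²) + c = 2*c² + c = c + 2*c²)
y(W, k) = k*(1068 + W + k) (y(W, k) = (1068 + W + k)*k = k*(1068 + W + k))
y(B(22), 177) + G(-870) = 177*(1068 + 22*(1 + 2*22) + 177) - 870*(24 - 870) = 177*(1068 + 22*(1 + 44) + 177) - 870*(-846) = 177*(1068 + 22*45 + 177) + 736020 = 177*(1068 + 990 + 177) + 736020 = 177*2235 + 736020 = 395595 + 736020 = 1131615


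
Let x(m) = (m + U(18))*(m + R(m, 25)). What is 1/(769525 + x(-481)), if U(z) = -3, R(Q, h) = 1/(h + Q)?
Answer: 114/114265627 ≈ 9.9768e-7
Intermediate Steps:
R(Q, h) = 1/(Q + h)
x(m) = (-3 + m)*(m + 1/(25 + m)) (x(m) = (m - 3)*(m + 1/(m + 25)) = (-3 + m)*(m + 1/(25 + m)))
1/(769525 + x(-481)) = 1/(769525 + (-3 - 481 - 481*(-3 - 481)*(25 - 481))/(25 - 481)) = 1/(769525 + (-3 - 481 - 481*(-484)*(-456))/(-456)) = 1/(769525 - (-3 - 481 - 106158624)/456) = 1/(769525 - 1/456*(-106159108)) = 1/(769525 + 26539777/114) = 1/(114265627/114) = 114/114265627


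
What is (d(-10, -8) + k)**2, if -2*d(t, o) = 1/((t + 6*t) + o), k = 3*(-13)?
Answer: 37002889/24336 ≈ 1520.5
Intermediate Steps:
k = -39
d(t, o) = -1/(2*(o + 7*t)) (d(t, o) = -1/(2*((t + 6*t) + o)) = -1/(2*(7*t + o)) = -1/(2*(o + 7*t)))
(d(-10, -8) + k)**2 = (-1/(2*(-8) + 14*(-10)) - 39)**2 = (-1/(-16 - 140) - 39)**2 = (-1/(-156) - 39)**2 = (-1*(-1/156) - 39)**2 = (1/156 - 39)**2 = (-6083/156)**2 = 37002889/24336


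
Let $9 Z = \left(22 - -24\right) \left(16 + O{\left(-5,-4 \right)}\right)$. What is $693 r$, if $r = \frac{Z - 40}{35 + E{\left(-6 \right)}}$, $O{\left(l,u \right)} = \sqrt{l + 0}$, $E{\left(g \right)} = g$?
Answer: $\frac{28952}{29} + \frac{3542 i \sqrt{5}}{29} \approx 998.34 + 273.11 i$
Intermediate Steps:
$O{\left(l,u \right)} = \sqrt{l}$
$Z = \frac{736}{9} + \frac{46 i \sqrt{5}}{9}$ ($Z = \frac{\left(22 - -24\right) \left(16 + \sqrt{-5}\right)}{9} = \frac{\left(22 + 24\right) \left(16 + i \sqrt{5}\right)}{9} = \frac{46 \left(16 + i \sqrt{5}\right)}{9} = \frac{736 + 46 i \sqrt{5}}{9} = \frac{736}{9} + \frac{46 i \sqrt{5}}{9} \approx 81.778 + 11.429 i$)
$r = \frac{376}{261} + \frac{46 i \sqrt{5}}{261}$ ($r = \frac{\left(\frac{736}{9} + \frac{46 i \sqrt{5}}{9}\right) - 40}{35 - 6} = \frac{\frac{376}{9} + \frac{46 i \sqrt{5}}{9}}{29} = \left(\frac{376}{9} + \frac{46 i \sqrt{5}}{9}\right) \frac{1}{29} = \frac{376}{261} + \frac{46 i \sqrt{5}}{261} \approx 1.4406 + 0.3941 i$)
$693 r = 693 \left(\frac{376}{261} + \frac{46 i \sqrt{5}}{261}\right) = \frac{28952}{29} + \frac{3542 i \sqrt{5}}{29}$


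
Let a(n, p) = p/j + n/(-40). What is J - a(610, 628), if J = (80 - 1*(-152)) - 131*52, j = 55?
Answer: -1446757/220 ≈ -6576.2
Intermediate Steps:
J = -6580 (J = (80 + 152) - 6812 = 232 - 6812 = -6580)
a(n, p) = -n/40 + p/55 (a(n, p) = p/55 + n/(-40) = p*(1/55) + n*(-1/40) = p/55 - n/40 = -n/40 + p/55)
J - a(610, 628) = -6580 - (-1/40*610 + (1/55)*628) = -6580 - (-61/4 + 628/55) = -6580 - 1*(-843/220) = -6580 + 843/220 = -1446757/220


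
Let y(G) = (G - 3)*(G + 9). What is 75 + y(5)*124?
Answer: 3547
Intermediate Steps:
y(G) = (-3 + G)*(9 + G)
75 + y(5)*124 = 75 + (-27 + 5² + 6*5)*124 = 75 + (-27 + 25 + 30)*124 = 75 + 28*124 = 75 + 3472 = 3547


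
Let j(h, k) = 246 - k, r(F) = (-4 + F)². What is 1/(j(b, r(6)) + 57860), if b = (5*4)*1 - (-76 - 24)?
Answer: 1/58102 ≈ 1.7211e-5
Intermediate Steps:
b = 120 (b = 20*1 - 1*(-100) = 20 + 100 = 120)
1/(j(b, r(6)) + 57860) = 1/((246 - (-4 + 6)²) + 57860) = 1/((246 - 1*2²) + 57860) = 1/((246 - 1*4) + 57860) = 1/((246 - 4) + 57860) = 1/(242 + 57860) = 1/58102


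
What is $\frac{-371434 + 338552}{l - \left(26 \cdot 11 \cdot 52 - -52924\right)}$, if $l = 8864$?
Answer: $\frac{16441}{29466} \approx 0.55797$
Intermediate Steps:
$\frac{-371434 + 338552}{l - \left(26 \cdot 11 \cdot 52 - -52924\right)} = \frac{-371434 + 338552}{8864 - \left(26 \cdot 11 \cdot 52 - -52924\right)} = - \frac{32882}{8864 - \left(286 \cdot 52 + 52924\right)} = - \frac{32882}{8864 - \left(14872 + 52924\right)} = - \frac{32882}{8864 - 67796} = - \frac{32882}{-58932} = \left(-32882\right) \left(- \frac{1}{58932}\right) = \frac{16441}{29466}$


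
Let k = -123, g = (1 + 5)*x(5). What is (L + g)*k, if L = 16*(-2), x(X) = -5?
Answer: 7626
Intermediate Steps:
g = -30 (g = (1 + 5)*(-5) = 6*(-5) = -30)
L = -32
(L + g)*k = (-32 - 30)*(-123) = -62*(-123) = 7626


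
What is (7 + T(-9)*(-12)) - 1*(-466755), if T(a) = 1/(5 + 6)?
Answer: 5134370/11 ≈ 4.6676e+5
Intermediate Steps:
T(a) = 1/11
(7 + T(-9)*(-12)) - 1*(-466755) = (7 + (1/11)*(-12)) - 1*(-466755) = (7 - 12/11) + 466755 = 65/11 + 466755 = 5134370/11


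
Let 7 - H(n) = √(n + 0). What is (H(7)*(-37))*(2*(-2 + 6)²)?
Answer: -8288 + 1184*√7 ≈ -5155.4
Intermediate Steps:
H(n) = 7 - √n (H(n) = 7 - √(n + 0) = 7 - √n)
(H(7)*(-37))*(2*(-2 + 6)²) = ((7 - √7)*(-37))*(2*(-2 + 6)²) = (-259 + 37*√7)*(2*4²) = (-259 + 37*√7)*(2*16) = (-259 + 37*√7)*32 = -8288 + 1184*√7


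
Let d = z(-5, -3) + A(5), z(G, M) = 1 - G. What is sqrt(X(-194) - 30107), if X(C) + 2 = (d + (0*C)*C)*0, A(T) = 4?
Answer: I*sqrt(30109) ≈ 173.52*I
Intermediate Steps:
d = 10 (d = (1 - 1*(-5)) + 4 = (1 + 5) + 4 = 6 + 4 = 10)
X(C) = -2 (X(C) = -2 + (10 + (0*C)*C)*0 = -2 + (10 + 0*C)*0 = -2 + (10 + 0)*0 = -2 + 10*0 = -2 + 0 = -2)
sqrt(X(-194) - 30107) = sqrt(-2 - 30107) = sqrt(-30109) = I*sqrt(30109)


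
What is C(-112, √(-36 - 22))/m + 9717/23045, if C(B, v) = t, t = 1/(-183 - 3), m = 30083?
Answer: 54370848001/128946868710 ≈ 0.42165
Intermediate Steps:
t = -1/186 (t = 1/(-186) = -1/186 ≈ -0.0053763)
C(B, v) = -1/186
C(-112, √(-36 - 22))/m + 9717/23045 = -1/186/30083 + 9717/23045 = -1/186*1/30083 + 9717*(1/23045) = -1/5595438 + 9717/23045 = 54370848001/128946868710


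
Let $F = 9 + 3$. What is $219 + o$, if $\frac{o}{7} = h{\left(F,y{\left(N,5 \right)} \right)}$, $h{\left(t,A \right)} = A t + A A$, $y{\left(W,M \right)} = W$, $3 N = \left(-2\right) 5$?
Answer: $\frac{151}{9} \approx 16.778$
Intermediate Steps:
$F = 12$
$N = - \frac{10}{3}$ ($N = \frac{\left(-2\right) 5}{3} = \frac{1}{3} \left(-10\right) = - \frac{10}{3} \approx -3.3333$)
$h{\left(t,A \right)} = A^{2} + A t$ ($h{\left(t,A \right)} = A t + A^{2} = A^{2} + A t$)
$o = - \frac{1820}{9}$ ($o = 7 \left(- \frac{10 \left(- \frac{10}{3} + 12\right)}{3}\right) = 7 \left(\left(- \frac{10}{3}\right) \frac{26}{3}\right) = 7 \left(- \frac{260}{9}\right) = - \frac{1820}{9} \approx -202.22$)
$219 + o = 219 - \frac{1820}{9} = \frac{151}{9}$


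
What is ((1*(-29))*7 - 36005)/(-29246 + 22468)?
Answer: 18104/3389 ≈ 5.3420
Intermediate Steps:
((1*(-29))*7 - 36005)/(-29246 + 22468) = (-29*7 - 36005)/(-6778) = (-203 - 36005)*(-1/6778) = -36208*(-1/6778) = 18104/3389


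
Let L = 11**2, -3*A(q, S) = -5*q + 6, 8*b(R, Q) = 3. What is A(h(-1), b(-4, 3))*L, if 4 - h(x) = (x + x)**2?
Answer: -242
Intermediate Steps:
h(x) = 4 - 4*x**2 (h(x) = 4 - (x + x)**2 = 4 - (2*x)**2 = 4 - 4*x**2)
b(R, Q) = 3/8 (b(R, Q) = (1/8)*3 = 3/8)
A(q, S) = -2 + 5*q/3 (A(q, S) = -(-5*q + 6)/3 = -(6 - 5*q)/3 = -2 + 5*q/3)
L = 121
A(h(-1), b(-4, 3))*L = (-2 + 5*(4 - 4*(-1)**2)/3)*121 = (-2 + 5*(4 - 4*1)/3)*121 = (-2 + 5*(4 - 4)/3)*121 = (-2 + (5/3)*0)*121 = (-2 + 0)*121 = -2*121 = -242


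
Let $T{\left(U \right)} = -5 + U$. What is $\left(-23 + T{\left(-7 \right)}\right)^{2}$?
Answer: $1225$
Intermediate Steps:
$\left(-23 + T{\left(-7 \right)}\right)^{2} = \left(-23 - 12\right)^{2} = \left(-35\right)^{2} = 1225$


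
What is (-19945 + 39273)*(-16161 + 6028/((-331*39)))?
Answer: -4032369270656/12909 ≈ -3.1237e+8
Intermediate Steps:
(-19945 + 39273)*(-16161 + 6028/((-331*39))) = 19328*(-16161 + 6028/(-12909)) = 19328*(-16161 + 6028*(-1/12909)) = 19328*(-16161 - 6028/12909) = 19328*(-208628377/12909) = -4032369270656/12909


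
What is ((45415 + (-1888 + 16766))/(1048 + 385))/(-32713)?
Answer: -60293/46877729 ≈ -0.0012862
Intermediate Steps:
((45415 + (-1888 + 16766))/(1048 + 385))/(-32713) = ((45415 + 14878)/1433)*(-1/32713) = (60293*(1/1433))*(-1/32713) = (60293/1433)*(-1/32713) = -60293/46877729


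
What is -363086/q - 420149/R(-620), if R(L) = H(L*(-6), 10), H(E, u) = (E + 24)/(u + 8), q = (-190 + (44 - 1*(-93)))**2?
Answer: -1255720429/584272 ≈ -2149.2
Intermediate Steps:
q = 2809 (q = (-190 + (44 + 93))**2 = (-190 + 137)**2 = (-53)**2 = 2809)
H(E, u) = (24 + E)/(8 + u)
R(L) = 4/3 - L/3 (R(L) = (24 + L*(-6))/(8 + 10) = (24 - 6*L)/18 = 4/3 - L/3)
-363086/q - 420149/R(-620) = -363086/2809 - 420149/(4/3 - 1/3*(-620)) = -363086*1/2809 - 420149/(4/3 + 620/3) = -363086/2809 - 420149/208 = -1255720429/584272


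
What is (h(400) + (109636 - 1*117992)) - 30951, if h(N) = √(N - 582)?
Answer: -39307 + I*√182 ≈ -39307.0 + 13.491*I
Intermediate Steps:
h(N) = √(-582 + N)
(h(400) + (109636 - 1*117992)) - 30951 = (√(-582 + 400) + (109636 - 1*117992)) - 30951 = (√(-182) + (109636 - 117992)) - 30951 = (I*√182 - 8356) - 30951 = (-8356 + I*√182) - 30951 = -39307 + I*√182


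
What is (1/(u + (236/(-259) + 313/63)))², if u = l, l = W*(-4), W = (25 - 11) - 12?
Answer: 110889/1723969 ≈ 0.064322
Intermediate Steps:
W = 2 (W = 14 - 12 = 2)
l = -8 (l = 2*(-4) = -8)
u = -8
(1/(u + (236/(-259) + 313/63)))² = (1/(-8 + (236/(-259) + 313/63)))² = (1/(-8 + (236*(-1/259) + 313*(1/63))))² = (1/(-8 + (-236/259 + 313/63)))² = (1/(-8 + 1351/333))² = (1/(-1313/333))² = (-333/1313)² = 110889/1723969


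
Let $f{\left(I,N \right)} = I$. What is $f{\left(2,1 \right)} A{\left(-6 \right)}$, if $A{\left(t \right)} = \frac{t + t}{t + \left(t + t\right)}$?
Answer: $\frac{4}{3} \approx 1.3333$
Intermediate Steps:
$A{\left(t \right)} = \frac{2}{3}$ ($A{\left(t \right)} = \frac{2 t}{t + 2 t} = \frac{2 t}{3 t} = 2 t \frac{1}{3 t} = \frac{2}{3}$)
$f{\left(2,1 \right)} A{\left(-6 \right)} = 2 \cdot \frac{2}{3} = \frac{4}{3}$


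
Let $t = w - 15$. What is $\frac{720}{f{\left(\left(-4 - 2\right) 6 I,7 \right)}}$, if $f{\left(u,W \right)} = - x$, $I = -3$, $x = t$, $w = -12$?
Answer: $\frac{80}{3} \approx 26.667$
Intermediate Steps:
$t = -27$ ($t = -12 - 15 = -27$)
$x = -27$
$f{\left(u,W \right)} = 27$ ($f{\left(u,W \right)} = \left(-1\right) \left(-27\right) = 27$)
$\frac{720}{f{\left(\left(-4 - 2\right) 6 I,7 \right)}} = \frac{720}{27} = 720 \cdot \frac{1}{27} = \frac{80}{3}$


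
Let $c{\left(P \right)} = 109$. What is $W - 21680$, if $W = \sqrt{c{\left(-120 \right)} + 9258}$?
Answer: $-21680 + \sqrt{9367} \approx -21583.0$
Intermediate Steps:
$W = \sqrt{9367}$ ($W = \sqrt{109 + 9258} = \sqrt{9367} \approx 96.783$)
$W - 21680 = \sqrt{9367} - 21680 = -21680 + \sqrt{9367}$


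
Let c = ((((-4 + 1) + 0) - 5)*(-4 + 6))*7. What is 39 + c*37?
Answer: -4105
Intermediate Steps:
c = -112 (c = (((-3 + 0) - 5)*2)*7 = ((-3 - 5)*2)*7 = -8*2*7 = -16*7 = -112)
39 + c*37 = 39 - 112*37 = 39 - 4144 = -4105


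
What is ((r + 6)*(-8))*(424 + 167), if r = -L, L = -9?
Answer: -70920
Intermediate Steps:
r = 9 (r = -1*(-9) = 9)
((r + 6)*(-8))*(424 + 167) = ((9 + 6)*(-8))*(424 + 167) = (15*(-8))*591 = -120*591 = -70920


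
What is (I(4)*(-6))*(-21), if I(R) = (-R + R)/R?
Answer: 0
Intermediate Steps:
I(R) = 0 (I(R) = 0/R = 0)
(I(4)*(-6))*(-21) = (0*(-6))*(-21) = 0*(-21) = 0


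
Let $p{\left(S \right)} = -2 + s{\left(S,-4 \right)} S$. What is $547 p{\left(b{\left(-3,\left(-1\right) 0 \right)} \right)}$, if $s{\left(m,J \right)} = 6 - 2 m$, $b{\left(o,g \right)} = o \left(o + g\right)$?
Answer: $-60170$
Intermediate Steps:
$b{\left(o,g \right)} = o \left(g + o\right)$
$p{\left(S \right)} = -2 + S \left(6 - 2 S\right)$ ($p{\left(S \right)} = -2 + \left(6 - 2 S\right) S = -2 + S \left(6 - 2 S\right)$)
$547 p{\left(b{\left(-3,\left(-1\right) 0 \right)} \right)} = 547 \left(-2 - 2 \left(- 3 \left(\left(-1\right) 0 - 3\right)\right) \left(-3 - 3 \left(\left(-1\right) 0 - 3\right)\right)\right) = 547 \left(-2 - 2 \left(- 3 \left(0 - 3\right)\right) \left(-3 - 3 \left(0 - 3\right)\right)\right) = 547 \left(-2 - 2 \left(\left(-3\right) \left(-3\right)\right) \left(-3 - -9\right)\right) = 547 \left(-2 - 18 \left(-3 + 9\right)\right) = 547 \left(-2 - 18 \cdot 6\right) = 547 \left(-2 - 108\right) = 547 \left(-110\right) = -60170$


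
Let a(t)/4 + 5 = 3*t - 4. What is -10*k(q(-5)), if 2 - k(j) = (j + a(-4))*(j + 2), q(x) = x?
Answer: 2650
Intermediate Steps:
a(t) = -36 + 12*t (a(t) = -20 + 4*(3*t - 4) = -20 + 4*(-4 + 3*t) = -20 + (-16 + 12*t) = -36 + 12*t)
k(j) = 2 - (-84 + j)*(2 + j) (k(j) = 2 - (j + (-36 + 12*(-4)))*(j + 2) = 2 - (j + (-36 - 48))*(2 + j) = 2 - (j - 84)*(2 + j) = 2 - (-84 + j)*(2 + j))
-10*k(q(-5)) = -10*(170 - 1*(-5)**2 + 82*(-5)) = -10*(170 - 1*25 - 410) = -10*(170 - 25 - 410) = -10*(-265) = 2650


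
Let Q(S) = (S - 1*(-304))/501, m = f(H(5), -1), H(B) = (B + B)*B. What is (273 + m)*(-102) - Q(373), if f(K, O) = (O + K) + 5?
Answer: -16711031/501 ≈ -33355.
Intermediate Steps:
H(B) = 2*B² (H(B) = (2*B)*B = 2*B²)
f(K, O) = 5 + K + O (f(K, O) = (K + O) + 5 = 5 + K + O)
m = 54 (m = 5 + 2*5² - 1 = 5 + 2*25 - 1 = 5 + 50 - 1 = 54)
Q(S) = 304/501 + S/501 (Q(S) = (S + 304)*(1/501) = (304 + S)*(1/501) = 304/501 + S/501)
(273 + m)*(-102) - Q(373) = (273 + 54)*(-102) - (304/501 + (1/501)*373) = 327*(-102) - (304/501 + 373/501) = -33354 - 1*677/501 = -33354 - 677/501 = -16711031/501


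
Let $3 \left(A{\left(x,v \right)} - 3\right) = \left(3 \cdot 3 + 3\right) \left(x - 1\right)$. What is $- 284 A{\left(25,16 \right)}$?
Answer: $-28116$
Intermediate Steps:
$A{\left(x,v \right)} = -1 + 4 x$ ($A{\left(x,v \right)} = 3 + \frac{\left(3 \cdot 3 + 3\right) \left(x - 1\right)}{3} = 3 + \frac{\left(9 + 3\right) \left(-1 + x\right)}{3} = 3 + \frac{12 \left(-1 + x\right)}{3} = 3 + \frac{-12 + 12 x}{3} = 3 + \left(-4 + 4 x\right) = -1 + 4 x$)
$- 284 A{\left(25,16 \right)} = - 284 \left(-1 + 4 \cdot 25\right) = - 284 \left(-1 + 100\right) = \left(-284\right) 99 = -28116$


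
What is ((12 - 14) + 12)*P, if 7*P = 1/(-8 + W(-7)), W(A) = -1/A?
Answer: -2/11 ≈ -0.18182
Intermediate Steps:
P = -1/55 (P = 1/(7*(-8 - 1/(-7))) = 1/(7*(-8 - 1*(-⅐))) = 1/(7*(-8 + ⅐)) = 1/(7*(-55/7)) = (⅐)*(-7/55) = -1/55 ≈ -0.018182)
((12 - 14) + 12)*P = ((12 - 14) + 12)*(-1/55) = (-2 + 12)*(-1/55) = 10*(-1/55) = -2/11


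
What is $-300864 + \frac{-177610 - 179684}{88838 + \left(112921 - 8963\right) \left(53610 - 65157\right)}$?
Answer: $- \frac{180565663750569}{600157094} \approx -3.0086 \cdot 10^{5}$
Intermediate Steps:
$-300864 + \frac{-177610 - 179684}{88838 + \left(112921 - 8963\right) \left(53610 - 65157\right)} = -300864 - \frac{357294}{88838 + 103958 \left(-11547\right)} = -300864 - \frac{357294}{88838 - 1200403026} = -300864 - \frac{357294}{-1200314188} = -300864 - - \frac{178647}{600157094} = -300864 + \frac{178647}{600157094} = - \frac{180565663750569}{600157094}$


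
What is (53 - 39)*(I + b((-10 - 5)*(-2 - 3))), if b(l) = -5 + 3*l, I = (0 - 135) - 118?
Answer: -462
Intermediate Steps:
I = -253 (I = -135 - 118 = -253)
(53 - 39)*(I + b((-10 - 5)*(-2 - 3))) = (53 - 39)*(-253 + (-5 + 3*((-10 - 5)*(-2 - 3)))) = 14*(-253 + (-5 + 3*(-15*(-5)))) = 14*(-253 + (-5 + 3*75)) = 14*(-253 + (-5 + 225)) = 14*(-253 + 220) = 14*(-33) = -462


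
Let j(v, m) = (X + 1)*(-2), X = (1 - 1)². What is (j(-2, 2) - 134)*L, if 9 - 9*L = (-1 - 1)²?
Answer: -680/9 ≈ -75.556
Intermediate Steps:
L = 5/9 (L = 1 - (-1 - 1)²/9 = 1 - ⅑*(-2)² = 1 - ⅑*4 = 1 - 4/9 = 5/9 ≈ 0.55556)
X = 0 (X = 0² = 0)
j(v, m) = -2 (j(v, m) = (0 + 1)*(-2) = 1*(-2) = -2)
(j(-2, 2) - 134)*L = (-2 - 134)*(5/9) = -136*5/9 = -680/9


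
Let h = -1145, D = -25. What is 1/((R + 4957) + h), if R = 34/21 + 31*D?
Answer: 21/63811 ≈ 0.00032910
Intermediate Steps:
R = -16241/21 (R = 34/21 + 31*(-25) = 34*(1/21) - 775 = 34/21 - 775 = -16241/21 ≈ -773.38)
1/((R + 4957) + h) = 1/((-16241/21 + 4957) - 1145) = 1/(87856/21 - 1145) = 1/(63811/21) = 21/63811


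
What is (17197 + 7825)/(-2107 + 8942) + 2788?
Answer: 19081002/6835 ≈ 2791.7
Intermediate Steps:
(17197 + 7825)/(-2107 + 8942) + 2788 = 25022/6835 + 2788 = 19081002/6835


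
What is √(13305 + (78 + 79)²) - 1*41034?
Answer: -41034 + √37954 ≈ -40839.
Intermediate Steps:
√(13305 + (78 + 79)²) - 1*41034 = √(13305 + 157²) - 41034 = √(13305 + 24649) - 41034 = √37954 - 41034 = -41034 + √37954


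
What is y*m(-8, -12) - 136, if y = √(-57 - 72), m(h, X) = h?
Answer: -136 - 8*I*√129 ≈ -136.0 - 90.863*I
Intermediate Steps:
y = I*√129 (y = √(-129) = I*√129 ≈ 11.358*I)
y*m(-8, -12) - 136 = (I*√129)*(-8) - 136 = -8*I*√129 - 136 = -136 - 8*I*√129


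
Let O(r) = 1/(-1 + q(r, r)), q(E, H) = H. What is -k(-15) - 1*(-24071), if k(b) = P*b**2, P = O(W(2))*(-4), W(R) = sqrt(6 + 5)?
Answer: 24161 + 90*sqrt(11) ≈ 24460.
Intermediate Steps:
W(R) = sqrt(11)
O(r) = 1/(-1 + r)
P = -4/(-1 + sqrt(11)) ≈ -1.7267
k(b) = 4*b**2/(1 - sqrt(11)) (k(b) = (4/(1 - sqrt(11)))*b**2 = 4*b**2/(1 - sqrt(11)))
-k(-15) - 1*(-24071) = -4*(-15)**2/(1 - sqrt(11)) - 1*(-24071) = -4*225/(1 - sqrt(11)) + 24071 = -900/(1 - sqrt(11)) + 24071 = 24071 - 900/(1 - sqrt(11))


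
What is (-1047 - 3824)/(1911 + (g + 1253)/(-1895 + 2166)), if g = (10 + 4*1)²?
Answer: -1320041/519330 ≈ -2.5418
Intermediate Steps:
g = 196 (g = (10 + 4)² = 14² = 196)
(-1047 - 3824)/(1911 + (g + 1253)/(-1895 + 2166)) = (-1047 - 3824)/(1911 + (196 + 1253)/(-1895 + 2166)) = -4871/(1911 + 1449/271) = -4871/519330/271 = -4871*271/519330 = -1320041/519330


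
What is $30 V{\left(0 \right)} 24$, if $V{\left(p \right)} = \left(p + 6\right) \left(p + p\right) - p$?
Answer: $0$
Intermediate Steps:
$V{\left(p \right)} = - p + 2 p \left(6 + p\right)$ ($V{\left(p \right)} = \left(6 + p\right) 2 p - p = 2 p \left(6 + p\right) - p = - p + 2 p \left(6 + p\right)$)
$30 V{\left(0 \right)} 24 = 30 \cdot 0 \left(11 + 2 \cdot 0\right) 24 = 30 \cdot 0 \left(11 + 0\right) 24 = 30 \cdot 0 \cdot 11 \cdot 24 = 30 \cdot 0 \cdot 24 = 0 \cdot 24 = 0$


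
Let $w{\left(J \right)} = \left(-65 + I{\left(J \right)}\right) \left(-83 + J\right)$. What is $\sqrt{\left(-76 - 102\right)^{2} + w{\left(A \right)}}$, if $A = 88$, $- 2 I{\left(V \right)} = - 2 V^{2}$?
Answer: $\sqrt{70079} \approx 264.72$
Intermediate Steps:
$I{\left(V \right)} = V^{2}$ ($I{\left(V \right)} = - \frac{\left(-2\right) V^{2}}{2} = V^{2}$)
$w{\left(J \right)} = \left(-83 + J\right) \left(-65 + J^{2}\right)$ ($w{\left(J \right)} = \left(-65 + J^{2}\right) \left(-83 + J\right) = \left(-83 + J\right) \left(-65 + J^{2}\right)$)
$\sqrt{\left(-76 - 102\right)^{2} + w{\left(A \right)}} = \sqrt{\left(-76 - 102\right)^{2} + \left(5395 + 88^{3} - 83 \cdot 88^{2} - 5720\right)} = \sqrt{\left(-178\right)^{2} + \left(5395 + 681472 - 642752 - 5720\right)} = \sqrt{31684 + \left(5395 + 681472 - 642752 - 5720\right)} = \sqrt{31684 + 38395} = \sqrt{70079}$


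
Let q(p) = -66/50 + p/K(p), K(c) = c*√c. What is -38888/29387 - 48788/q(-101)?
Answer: 59730748500734/1625306809 - 15246250*I*√101/55307 ≈ 36750.0 - 2770.4*I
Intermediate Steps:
K(c) = c^(3/2)
q(p) = -33/25 + p^(-½) (q(p) = -66/50 + p/(p^(3/2)) = -66*1/50 + p/p^(3/2) = -33/25 + p^(-½))
-38888/29387 - 48788/q(-101) = -38888/29387 - 48788/(-33/25 + (-101)^(-½)) = -38888*1/29387 - 48788/(-33/25 - I*√101/101) = -38888/29387 - 48788/(-33/25 - I*√101/101)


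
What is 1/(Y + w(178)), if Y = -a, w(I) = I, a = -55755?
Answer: 1/55933 ≈ 1.7879e-5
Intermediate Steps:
Y = 55755 (Y = -1*(-55755) = 55755)
1/(Y + w(178)) = 1/(55755 + 178) = 1/55933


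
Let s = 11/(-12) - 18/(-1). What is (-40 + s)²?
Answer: 75625/144 ≈ 525.17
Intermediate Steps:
s = 205/12 (s = 11*(-1/12) - 18*(-1) = -11/12 + 18 = 205/12 ≈ 17.083)
(-40 + s)² = (-40 + 205/12)² = (-275/12)² = 75625/144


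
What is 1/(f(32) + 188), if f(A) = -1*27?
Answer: 1/161 ≈ 0.0062112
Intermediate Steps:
f(A) = -27
1/(f(32) + 188) = 1/(-27 + 188) = 1/161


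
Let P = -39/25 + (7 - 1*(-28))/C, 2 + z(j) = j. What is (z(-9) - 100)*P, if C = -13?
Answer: 153402/325 ≈ 472.01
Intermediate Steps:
z(j) = -2 + j
P = -1382/325 (P = -39/25 + (7 - 1*(-28))/(-13) = -39*1/25 + (7 + 28)*(-1/13) = -39/25 + 35*(-1/13) = -39/25 - 35/13 = -1382/325 ≈ -4.2523)
(z(-9) - 100)*P = ((-2 - 9) - 100)*(-1382/325) = (-11 - 100)*(-1382/325) = -111*(-1382/325) = 153402/325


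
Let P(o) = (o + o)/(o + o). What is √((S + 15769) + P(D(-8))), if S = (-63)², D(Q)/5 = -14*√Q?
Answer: √19739 ≈ 140.50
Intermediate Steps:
D(Q) = -70*√Q (D(Q) = 5*(-14*√Q) = -70*√Q)
S = 3969
P(o) = 1 (P(o) = (2*o)/((2*o)) = (2*o)*(1/(2*o)) = 1)
√((S + 15769) + P(D(-8))) = √((3969 + 15769) + 1) = √(19738 + 1) = √19739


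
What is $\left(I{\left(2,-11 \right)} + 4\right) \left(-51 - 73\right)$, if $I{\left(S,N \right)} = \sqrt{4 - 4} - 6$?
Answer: $248$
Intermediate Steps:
$I{\left(S,N \right)} = -6$ ($I{\left(S,N \right)} = \sqrt{0} - 6 = 0 - 6 = -6$)
$\left(I{\left(2,-11 \right)} + 4\right) \left(-51 - 73\right) = \left(-6 + 4\right) \left(-51 - 73\right) = - 2 \left(-51 - 73\right) = \left(-2\right) \left(-124\right) = 248$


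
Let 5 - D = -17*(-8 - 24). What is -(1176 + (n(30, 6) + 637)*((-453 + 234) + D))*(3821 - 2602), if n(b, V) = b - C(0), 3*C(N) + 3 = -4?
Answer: 1851095384/3 ≈ 6.1703e+8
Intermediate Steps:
C(N) = -7/3 (C(N) = -1 + (⅓)*(-4) = -1 - 4/3 = -7/3)
n(b, V) = 7/3 + b (n(b, V) = b - 1*(-7/3) = b + 7/3 = 7/3 + b)
D = -539 (D = 5 - (-17)*(-8 - 24) = 5 - (-17)*(-32) = 5 - 1*544 = 5 - 544 = -539)
-(1176 + (n(30, 6) + 637)*((-453 + 234) + D))*(3821 - 2602) = -(1176 + ((7/3 + 30) + 637)*((-453 + 234) - 539))*(3821 - 2602) = -(1176 + (97/3 + 637)*(-219 - 539))*1219 = -(1176 + (2008/3)*(-758))*1219 = -(1176 - 1522064/3)*1219 = -(-1518536)*1219/3 = -1*(-1851095384/3) = 1851095384/3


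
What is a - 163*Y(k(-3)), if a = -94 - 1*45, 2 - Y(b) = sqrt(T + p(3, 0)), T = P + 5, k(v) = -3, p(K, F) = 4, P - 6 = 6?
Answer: -465 + 163*sqrt(21) ≈ 281.96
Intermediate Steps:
P = 12 (P = 6 + 6 = 12)
T = 17 (T = 12 + 5 = 17)
Y(b) = 2 - sqrt(21) (Y(b) = 2 - sqrt(17 + 4) = 2 - sqrt(21))
a = -139 (a = -94 - 45 = -139)
a - 163*Y(k(-3)) = -139 - 163*(2 - sqrt(21)) = -139 + (-326 + 163*sqrt(21)) = -465 + 163*sqrt(21)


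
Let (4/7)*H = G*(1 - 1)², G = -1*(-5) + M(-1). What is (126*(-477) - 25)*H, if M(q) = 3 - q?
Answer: 0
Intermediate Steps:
G = 9 (G = -1*(-5) + (3 - 1*(-1)) = 5 + (3 + 1) = 5 + 4 = 9)
H = 0 (H = 7*(9*(1 - 1)²)/4 = 7*(9*0²)/4 = 7*(9*0)/4 = (7/4)*0 = 0)
(126*(-477) - 25)*H = (126*(-477) - 25)*0 = (-60102 - 25)*0 = -60127*0 = 0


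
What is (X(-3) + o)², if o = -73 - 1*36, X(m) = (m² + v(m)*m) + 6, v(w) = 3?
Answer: 10609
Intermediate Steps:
X(m) = 6 + m² + 3*m (X(m) = (m² + 3*m) + 6 = 6 + m² + 3*m)
o = -109 (o = -73 - 36 = -109)
(X(-3) + o)² = ((6 + (-3)² + 3*(-3)) - 109)² = ((6 + 9 - 9) - 109)² = (6 - 109)² = (-103)² = 10609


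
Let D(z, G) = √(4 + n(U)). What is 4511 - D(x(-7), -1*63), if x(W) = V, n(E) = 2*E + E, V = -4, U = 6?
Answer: 4511 - √22 ≈ 4506.3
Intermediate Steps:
n(E) = 3*E
x(W) = -4
D(z, G) = √22 (D(z, G) = √(4 + 3*6) = √(4 + 18) = √22)
4511 - D(x(-7), -1*63) = 4511 - √22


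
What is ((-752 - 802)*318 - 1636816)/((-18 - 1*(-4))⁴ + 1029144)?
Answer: -532747/266890 ≈ -1.9961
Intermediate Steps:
((-752 - 802)*318 - 1636816)/((-18 - 1*(-4))⁴ + 1029144) = (-1554*318 - 1636816)/((-18 + 4)⁴ + 1029144) = (-494172 - 1636816)/((-14)⁴ + 1029144) = -2130988/(38416 + 1029144) = -2130988/1067560 = -2130988*1/1067560 = -532747/266890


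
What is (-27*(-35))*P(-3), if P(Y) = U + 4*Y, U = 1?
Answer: -10395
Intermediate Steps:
P(Y) = 1 + 4*Y
(-27*(-35))*P(-3) = (-27*(-35))*(1 + 4*(-3)) = 945*(1 - 12) = 945*(-11) = -10395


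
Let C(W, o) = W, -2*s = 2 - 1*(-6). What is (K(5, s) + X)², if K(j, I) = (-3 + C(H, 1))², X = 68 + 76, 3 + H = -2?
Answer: 43264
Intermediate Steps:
H = -5 (H = -3 - 2 = -5)
X = 144
s = -4 (s = -(2 - 1*(-6))/2 = -(2 + 6)/2 = -½*8 = -4)
K(j, I) = 64 (K(j, I) = (-3 - 5)² = (-8)² = 64)
(K(5, s) + X)² = (64 + 144)² = 208² = 43264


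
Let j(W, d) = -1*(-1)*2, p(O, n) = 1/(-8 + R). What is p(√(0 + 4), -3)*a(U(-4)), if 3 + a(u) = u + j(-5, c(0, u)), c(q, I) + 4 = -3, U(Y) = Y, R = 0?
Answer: 5/8 ≈ 0.62500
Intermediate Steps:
c(q, I) = -7 (c(q, I) = -4 - 3 = -7)
p(O, n) = -⅛ (p(O, n) = 1/(-8 + 0) = 1/(-8) = -⅛)
j(W, d) = 2 (j(W, d) = 1*2 = 2)
a(u) = -1 + u (a(u) = -3 + (u + 2) = -3 + (2 + u) = -1 + u)
p(√(0 + 4), -3)*a(U(-4)) = -(-1 - 4)/8 = -⅛*(-5) = 5/8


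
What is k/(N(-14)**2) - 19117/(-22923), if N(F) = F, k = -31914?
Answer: -363908845/2246454 ≈ -161.99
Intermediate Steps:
k/(N(-14)**2) - 19117/(-22923) = -31914/((-14)**2) - 19117/(-22923) = -31914/196 - 19117*(-1/22923) = -31914*1/196 + 19117/22923 = -15957/98 + 19117/22923 = -363908845/2246454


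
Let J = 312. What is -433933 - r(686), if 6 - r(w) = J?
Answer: -433627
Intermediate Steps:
r(w) = -306 (r(w) = 6 - 1*312 = 6 - 312 = -306)
-433933 - r(686) = -433933 - 1*(-306) = -433933 + 306 = -433627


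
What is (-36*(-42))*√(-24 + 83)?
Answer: 1512*√59 ≈ 11614.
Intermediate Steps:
(-36*(-42))*√(-24 + 83) = 1512*√59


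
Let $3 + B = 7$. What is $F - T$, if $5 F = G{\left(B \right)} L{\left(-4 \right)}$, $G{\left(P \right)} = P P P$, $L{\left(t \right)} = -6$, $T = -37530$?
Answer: $\frac{187266}{5} \approx 37453.0$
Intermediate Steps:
$B = 4$ ($B = -3 + 7 = 4$)
$G{\left(P \right)} = P^{3}$ ($G{\left(P \right)} = P^{2} P = P^{3}$)
$F = - \frac{384}{5}$ ($F = \frac{4^{3} \left(-6\right)}{5} = \frac{64 \left(-6\right)}{5} = \frac{1}{5} \left(-384\right) = - \frac{384}{5} \approx -76.8$)
$F - T = - \frac{384}{5} - -37530 = - \frac{384}{5} + 37530 = \frac{187266}{5}$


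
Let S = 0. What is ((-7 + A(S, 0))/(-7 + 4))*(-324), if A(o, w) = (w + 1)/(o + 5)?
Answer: -3672/5 ≈ -734.40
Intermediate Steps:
A(o, w) = (1 + w)/(5 + o)
((-7 + A(S, 0))/(-7 + 4))*(-324) = ((-7 + (1 + 0)/(5 + 0))/(-7 + 4))*(-324) = ((-7 + 1/5)/(-3))*(-324) = ((-7 + (⅕)*1)*(-⅓))*(-324) = ((-7 + ⅕)*(-⅓))*(-324) = -34/5*(-⅓)*(-324) = (34/15)*(-324) = -3672/5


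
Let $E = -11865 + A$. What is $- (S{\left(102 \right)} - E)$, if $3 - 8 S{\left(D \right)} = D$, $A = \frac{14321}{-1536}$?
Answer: $- \frac{18219953}{1536} \approx -11862.0$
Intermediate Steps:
$A = - \frac{14321}{1536}$ ($A = 14321 \left(- \frac{1}{1536}\right) = - \frac{14321}{1536} \approx -9.3236$)
$S{\left(D \right)} = \frac{3}{8} - \frac{D}{8}$
$E = - \frac{18238961}{1536}$ ($E = -11865 - \frac{14321}{1536} = - \frac{18238961}{1536} \approx -11874.0$)
$- (S{\left(102 \right)} - E) = - (\left(\frac{3}{8} - \frac{51}{4}\right) - - \frac{18238961}{1536}) = - (\left(\frac{3}{8} - \frac{51}{4}\right) + \frac{18238961}{1536}) = - (- \frac{99}{8} + \frac{18238961}{1536}) = \left(-1\right) \frac{18219953}{1536} = - \frac{18219953}{1536}$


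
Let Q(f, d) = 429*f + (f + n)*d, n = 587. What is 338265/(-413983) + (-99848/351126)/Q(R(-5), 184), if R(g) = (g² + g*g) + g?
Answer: -8052457507201927/9854912450690397 ≈ -0.81710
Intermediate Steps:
R(g) = g + 2*g² (R(g) = (g² + g²) + g = 2*g² + g = g + 2*g²)
Q(f, d) = 429*f + d*(587 + f) (Q(f, d) = 429*f + (f + 587)*d = 429*f + (587 + f)*d = 429*f + d*(587 + f))
338265/(-413983) + (-99848/351126)/Q(R(-5), 184) = 338265/(-413983) + (-99848/351126)/(429*(-5*(1 + 2*(-5))) + 587*184 + 184*(-5*(1 + 2*(-5)))) = 338265*(-1/413983) + (-99848*1/351126)/(429*(-5*(1 - 10)) + 108008 + 184*(-5*(1 - 10))) = -338265/413983 - 49924/(175563*(429*(-5*(-9)) + 108008 + 184*(-5*(-9)))) = -338265/413983 - 49924/(175563*(429*45 + 108008 + 184*45)) = -338265/413983 - 49924/(175563*(19305 + 108008 + 8280)) = -338265/413983 - 49924/175563/135593 = -338265/413983 - 49924/175563*1/135593 = -338265/413983 - 49924/23805113859 = -8052457507201927/9854912450690397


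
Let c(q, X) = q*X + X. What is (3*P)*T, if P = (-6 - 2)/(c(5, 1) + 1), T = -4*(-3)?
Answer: -288/7 ≈ -41.143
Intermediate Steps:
T = 12
c(q, X) = X + X*q (c(q, X) = X*q + X = X + X*q)
P = -8/7 (P = (-6 - 2)/(1*(1 + 5) + 1) = -8/(1*6 + 1) = -8/(6 + 1) = -8/7 ≈ -1.1429)
(3*P)*T = (3*(-8/7))*12 = -24/7*12 = -288/7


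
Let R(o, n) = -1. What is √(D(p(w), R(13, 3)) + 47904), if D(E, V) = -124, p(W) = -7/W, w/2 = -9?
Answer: 2*√11945 ≈ 218.59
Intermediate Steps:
w = -18 (w = 2*(-9) = -18)
√(D(p(w), R(13, 3)) + 47904) = √(-124 + 47904) = √47780 = 2*√11945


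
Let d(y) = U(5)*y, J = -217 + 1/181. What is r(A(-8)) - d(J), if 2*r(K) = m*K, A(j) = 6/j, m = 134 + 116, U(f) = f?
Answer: 717645/724 ≈ 991.22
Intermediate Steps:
m = 250
J = -39276/181 (J = -217 + 1/181 = -39276/181 ≈ -216.99)
d(y) = 5*y
r(K) = 125*K (r(K) = (250*K)/2 = 125*K)
r(A(-8)) - d(J) = 125*(6/(-8)) - 5*(-39276)/181 = 125*(6*(-⅛)) - 1*(-196380/181) = 125*(-¾) + 196380/181 = -375/4 + 196380/181 = 717645/724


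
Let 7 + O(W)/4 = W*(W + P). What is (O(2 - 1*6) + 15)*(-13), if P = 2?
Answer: -247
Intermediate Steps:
O(W) = -28 + 4*W*(2 + W) (O(W) = -28 + 4*(W*(W + 2)) = -28 + 4*(W*(2 + W)) = -28 + 4*W*(2 + W))
(O(2 - 1*6) + 15)*(-13) = ((-28 + 4*(2 - 1*6)² + 8*(2 - 1*6)) + 15)*(-13) = ((-28 + 4*(2 - 6)² + 8*(2 - 6)) + 15)*(-13) = ((-28 + 4*(-4)² + 8*(-4)) + 15)*(-13) = ((-28 + 4*16 - 32) + 15)*(-13) = ((-28 + 64 - 32) + 15)*(-13) = (4 + 15)*(-13) = 19*(-13) = -247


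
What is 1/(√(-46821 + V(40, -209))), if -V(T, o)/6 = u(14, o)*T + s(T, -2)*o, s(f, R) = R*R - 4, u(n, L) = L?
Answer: √371/1113 ≈ 0.017306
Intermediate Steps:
s(f, R) = -4 + R² (s(f, R) = R² - 4 = -4 + R²)
V(T, o) = -6*T*o (V(T, o) = -6*(o*T + (-4 + (-2)²)*o) = -6*(T*o + (-4 + 4)*o) = -6*(T*o + 0*o) = -6*(T*o + 0) = -6*T*o)
1/(√(-46821 + V(40, -209))) = 1/(√(-46821 - 6*40*(-209))) = 1/(√(-46821 + 50160)) = 1/(√3339) = 1/(3*√371) = √371/1113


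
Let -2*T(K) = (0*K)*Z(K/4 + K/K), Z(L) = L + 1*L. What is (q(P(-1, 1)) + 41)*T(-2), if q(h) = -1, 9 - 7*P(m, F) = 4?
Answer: 0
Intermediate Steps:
P(m, F) = 5/7 (P(m, F) = 9/7 - ⅐*4 = 9/7 - 4/7 = 5/7)
Z(L) = 2*L (Z(L) = L + L = 2*L)
T(K) = 0 (T(K) = -0*K*2*(K/4 + K/K)/2 = -0*2*(K*(¼) + 1) = -0*2*(K/4 + 1) = -0*2*(1 + K/4) = -0*(2 + K/2) = -½*0 = 0)
(q(P(-1, 1)) + 41)*T(-2) = (-1 + 41)*0 = 40*0 = 0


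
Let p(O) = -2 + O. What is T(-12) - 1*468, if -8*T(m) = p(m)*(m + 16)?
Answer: -461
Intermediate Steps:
T(m) = -(-2 + m)*(16 + m)/8 (T(m) = -(-2 + m)*(m + 16)/8 = -(-2 + m)*(16 + m)/8)
T(-12) - 1*468 = -(-2 - 12)*(16 - 12)/8 - 1*468 = -1/8*(-14)*4 - 468 = 7 - 468 = -461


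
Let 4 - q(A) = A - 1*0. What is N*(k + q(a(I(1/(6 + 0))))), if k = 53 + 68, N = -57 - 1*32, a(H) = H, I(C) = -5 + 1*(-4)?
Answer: -11926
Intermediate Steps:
I(C) = -9 (I(C) = -5 - 4 = -9)
q(A) = 4 - A (q(A) = 4 - (A - 1*0) = 4 - (A + 0) = 4 - A)
N = -89 (N = -57 - 32 = -89)
k = 121
N*(k + q(a(I(1/(6 + 0))))) = -89*(121 + (4 - 1*(-9))) = -89*(121 + (4 + 9)) = -89*(121 + 13) = -89*134 = -11926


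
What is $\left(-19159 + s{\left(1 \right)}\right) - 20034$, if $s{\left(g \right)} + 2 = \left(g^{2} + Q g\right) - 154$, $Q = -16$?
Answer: $-39364$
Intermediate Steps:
$s{\left(g \right)} = -156 + g^{2} - 16 g$ ($s{\left(g \right)} = -2 - \left(154 - g^{2} + 16 g\right) = -156 + g^{2} - 16 g$)
$\left(-19159 + s{\left(1 \right)}\right) - 20034 = \left(-19159 - \left(172 - 1\right)\right) - 20034 = \left(-19159 - 171\right) - 20034 = -19330 - 20034 = -39364$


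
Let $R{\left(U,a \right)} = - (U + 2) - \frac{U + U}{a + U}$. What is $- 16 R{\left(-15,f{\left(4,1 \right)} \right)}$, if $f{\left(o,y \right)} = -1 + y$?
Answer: $-176$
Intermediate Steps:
$R{\left(U,a \right)} = -2 - U - \frac{2 U}{U + a}$ ($R{\left(U,a \right)} = - (2 + U) - \frac{2 U}{U + a} = \left(-2 - U\right) - \frac{2 U}{U + a} = -2 - U - \frac{2 U}{U + a}$)
$- 16 R{\left(-15,f{\left(4,1 \right)} \right)} = - 16 \frac{- \left(-15\right)^{2} - -60 - 2 \left(-1 + 1\right) - - 15 \left(-1 + 1\right)}{-15 + \left(-1 + 1\right)} = - 16 \frac{\left(-1\right) 225 + 60 - 0 - \left(-15\right) 0}{-15 + 0} = - 16 \frac{-225 + 60 + 0 + 0}{-15} = - 16 \left(\left(- \frac{1}{15}\right) \left(-165\right)\right) = \left(-16\right) 11 = -176$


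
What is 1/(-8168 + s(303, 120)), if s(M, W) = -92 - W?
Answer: -1/8380 ≈ -0.00011933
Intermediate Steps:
1/(-8168 + s(303, 120)) = 1/(-8168 + (-92 - 1*120)) = 1/(-8168 + (-92 - 120)) = 1/(-8168 - 212) = 1/(-8380) = -1/8380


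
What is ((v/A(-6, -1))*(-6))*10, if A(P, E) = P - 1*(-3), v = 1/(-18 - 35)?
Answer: -20/53 ≈ -0.37736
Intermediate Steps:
v = -1/53 (v = 1/(-53) = -1/53 ≈ -0.018868)
A(P, E) = 3 + P (A(P, E) = P + 3 = 3 + P)
((v/A(-6, -1))*(-6))*10 = (-1/(53*(3 - 6))*(-6))*10 = (-1/53/(-3)*(-6))*10 = (-1/53*(-⅓)*(-6))*10 = ((1/159)*(-6))*10 = -2/53*10 = -20/53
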